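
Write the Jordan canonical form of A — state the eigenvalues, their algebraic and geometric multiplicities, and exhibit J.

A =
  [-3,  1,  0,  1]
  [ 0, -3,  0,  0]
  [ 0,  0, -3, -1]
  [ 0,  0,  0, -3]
J_2(-3) ⊕ J_2(-3)

The characteristic polynomial is
  det(x·I − A) = x^4 + 12*x^3 + 54*x^2 + 108*x + 81 = (x + 3)^4

Eigenvalues and multiplicities (the geometric multiplicity of λ is n − rank(A − λI), which equals the number of Jordan blocks for λ):
  λ = -3: algebraic multiplicity = 4, geometric multiplicity = 2

Determining the block sizes for each eigenvalue:
  λ = -3: with am = 4 and gm = 2, the partition is not yet determined (e.g. several partitions of 4 into 2 parts exist). Let N = A − (-3)·I. Computing rank(N^1) = 2, rank(N^2) = 0; the number of blocks of size ≥ j is rank(N^{j−1}) − rank(N^j), giving [2, 2]. So we have 2 block(s) of size 2 → block sizes [2, 2]

Assembling the blocks gives a Jordan form
J =
  [-3,  1,  0,  0]
  [ 0, -3,  0,  0]
  [ 0,  0, -3,  1]
  [ 0,  0,  0, -3]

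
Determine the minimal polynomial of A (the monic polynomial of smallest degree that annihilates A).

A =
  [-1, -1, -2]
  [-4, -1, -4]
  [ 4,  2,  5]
x^2 - 2*x + 1

The characteristic polynomial is χ_A(x) = (x - 1)^3, so the eigenvalues are known. The minimal polynomial is
  m_A(x) = Π_λ (x − λ)^{k_λ}
where k_λ is the size of the *largest* Jordan block for λ (equivalently, the smallest k with (A − λI)^k v = 0 for every generalised eigenvector v of λ).

  λ = 1: largest Jordan block has size 2, contributing (x − 1)^2

So m_A(x) = (x - 1)^2 = x^2 - 2*x + 1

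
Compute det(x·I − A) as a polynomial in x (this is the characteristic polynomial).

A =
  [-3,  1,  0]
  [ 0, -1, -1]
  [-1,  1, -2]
x^3 + 6*x^2 + 12*x + 8

Expanding det(x·I − A) (e.g. by cofactor expansion or by noting that A is similar to its Jordan form J, which has the same characteristic polynomial as A) gives
  χ_A(x) = x^3 + 6*x^2 + 12*x + 8
which factors as (x + 2)^3. The eigenvalues (with algebraic multiplicities) are λ = -2 with multiplicity 3.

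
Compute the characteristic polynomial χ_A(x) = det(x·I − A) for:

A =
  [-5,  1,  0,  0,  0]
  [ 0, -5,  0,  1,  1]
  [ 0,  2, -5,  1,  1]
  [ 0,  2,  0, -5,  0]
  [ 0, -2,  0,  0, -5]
x^5 + 25*x^4 + 250*x^3 + 1250*x^2 + 3125*x + 3125

Expanding det(x·I − A) (e.g. by cofactor expansion or by noting that A is similar to its Jordan form J, which has the same characteristic polynomial as A) gives
  χ_A(x) = x^5 + 25*x^4 + 250*x^3 + 1250*x^2 + 3125*x + 3125
which factors as (x + 5)^5. The eigenvalues (with algebraic multiplicities) are λ = -5 with multiplicity 5.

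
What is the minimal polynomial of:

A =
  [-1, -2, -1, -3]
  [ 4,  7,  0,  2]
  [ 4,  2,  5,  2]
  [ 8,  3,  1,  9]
x^3 - 15*x^2 + 75*x - 125

The characteristic polynomial is χ_A(x) = (x - 5)^4, so the eigenvalues are known. The minimal polynomial is
  m_A(x) = Π_λ (x − λ)^{k_λ}
where k_λ is the size of the *largest* Jordan block for λ (equivalently, the smallest k with (A − λI)^k v = 0 for every generalised eigenvector v of λ).

  λ = 5: largest Jordan block has size 3, contributing (x − 5)^3

So m_A(x) = (x - 5)^3 = x^3 - 15*x^2 + 75*x - 125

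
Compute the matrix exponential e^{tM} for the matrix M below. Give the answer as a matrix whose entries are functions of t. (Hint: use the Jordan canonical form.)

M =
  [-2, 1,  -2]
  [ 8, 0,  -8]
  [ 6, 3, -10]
e^{tM} =
  [2*t*exp(-4*t) + exp(-4*t), t*exp(-4*t), -2*t*exp(-4*t)]
  [8*t*exp(-4*t), 4*t*exp(-4*t) + exp(-4*t), -8*t*exp(-4*t)]
  [6*t*exp(-4*t), 3*t*exp(-4*t), -6*t*exp(-4*t) + exp(-4*t)]

Strategy: write M = P · J · P⁻¹ where J is a Jordan canonical form, so e^{tM} = P · e^{tJ} · P⁻¹, and e^{tJ} can be computed block-by-block.

M has Jordan form
J =
  [-4,  1,  0]
  [ 0, -4,  0]
  [ 0,  0, -4]
(up to reordering of blocks).

Per-block formulas:
  For a 2×2 Jordan block J_2(-4): exp(t · J_2(-4)) = e^(-4t)·(I + t·N), where N is the 2×2 nilpotent shift.
  For a 1×1 block at λ = -4: exp(t · [-4]) = [e^(-4t)].

After assembling e^{tJ} and conjugating by P, we get:

e^{tM} =
  [2*t*exp(-4*t) + exp(-4*t), t*exp(-4*t), -2*t*exp(-4*t)]
  [8*t*exp(-4*t), 4*t*exp(-4*t) + exp(-4*t), -8*t*exp(-4*t)]
  [6*t*exp(-4*t), 3*t*exp(-4*t), -6*t*exp(-4*t) + exp(-4*t)]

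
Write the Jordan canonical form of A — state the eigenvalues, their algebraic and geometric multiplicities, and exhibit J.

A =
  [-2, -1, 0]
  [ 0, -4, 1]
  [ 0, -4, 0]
J_3(-2)

The characteristic polynomial is
  det(x·I − A) = x^3 + 6*x^2 + 12*x + 8 = (x + 2)^3

Eigenvalues and multiplicities (the geometric multiplicity of λ is n − rank(A − λI), which equals the number of Jordan blocks for λ):
  λ = -2: algebraic multiplicity = 3, geometric multiplicity = 1

Determining the block sizes for each eigenvalue:
  λ = -2: one block (gm = 1), so the single block has size am = 3 → block sizes [3]

Assembling the blocks gives a Jordan form
J =
  [-2,  1,  0]
  [ 0, -2,  1]
  [ 0,  0, -2]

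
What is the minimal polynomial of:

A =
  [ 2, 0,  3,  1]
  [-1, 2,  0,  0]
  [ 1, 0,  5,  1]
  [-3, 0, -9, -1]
x^3 - 6*x^2 + 12*x - 8

The characteristic polynomial is χ_A(x) = (x - 2)^4, so the eigenvalues are known. The minimal polynomial is
  m_A(x) = Π_λ (x − λ)^{k_λ}
where k_λ is the size of the *largest* Jordan block for λ (equivalently, the smallest k with (A − λI)^k v = 0 for every generalised eigenvector v of λ).

  λ = 2: largest Jordan block has size 3, contributing (x − 2)^3

So m_A(x) = (x - 2)^3 = x^3 - 6*x^2 + 12*x - 8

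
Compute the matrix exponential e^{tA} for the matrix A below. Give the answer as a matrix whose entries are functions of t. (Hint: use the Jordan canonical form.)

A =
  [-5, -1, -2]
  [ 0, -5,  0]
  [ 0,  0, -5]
e^{tA} =
  [exp(-5*t), -t*exp(-5*t), -2*t*exp(-5*t)]
  [0, exp(-5*t), 0]
  [0, 0, exp(-5*t)]

Strategy: write A = P · J · P⁻¹ where J is a Jordan canonical form, so e^{tA} = P · e^{tJ} · P⁻¹, and e^{tJ} can be computed block-by-block.

A has Jordan form
J =
  [-5,  1,  0]
  [ 0, -5,  0]
  [ 0,  0, -5]
(up to reordering of blocks).

Per-block formulas:
  For a 2×2 Jordan block J_2(-5): exp(t · J_2(-5)) = e^(-5t)·(I + t·N), where N is the 2×2 nilpotent shift.
  For a 1×1 block at λ = -5: exp(t · [-5]) = [e^(-5t)].

After assembling e^{tJ} and conjugating by P, we get:

e^{tA} =
  [exp(-5*t), -t*exp(-5*t), -2*t*exp(-5*t)]
  [0, exp(-5*t), 0]
  [0, 0, exp(-5*t)]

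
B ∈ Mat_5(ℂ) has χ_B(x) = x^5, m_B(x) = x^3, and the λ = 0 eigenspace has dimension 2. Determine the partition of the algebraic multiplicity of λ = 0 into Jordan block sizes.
Block sizes for λ = 0: [3, 2]

Step 1 — from the characteristic polynomial, algebraic multiplicity of λ = 0 is 5. From dim ker(B − (0)·I) = 2, there are exactly 2 Jordan blocks for λ = 0.
Step 2 — from the minimal polynomial, the factor (x − 0)^3 tells us the largest block for λ = 0 has size 3.
Step 3 — with total size 5, 2 blocks, and largest block 3, the block sizes (in nonincreasing order) are [3, 2].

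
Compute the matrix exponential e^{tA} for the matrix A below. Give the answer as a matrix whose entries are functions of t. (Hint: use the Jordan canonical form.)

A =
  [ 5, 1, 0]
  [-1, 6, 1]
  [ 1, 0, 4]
e^{tA} =
  [-t^2*exp(5*t)/2 + exp(5*t), t^2*exp(5*t)/2 + t*exp(5*t), t^2*exp(5*t)/2]
  [-t*exp(5*t), t*exp(5*t) + exp(5*t), t*exp(5*t)]
  [-t^2*exp(5*t)/2 + t*exp(5*t), t^2*exp(5*t)/2, t^2*exp(5*t)/2 - t*exp(5*t) + exp(5*t)]

Strategy: write A = P · J · P⁻¹ where J is a Jordan canonical form, so e^{tA} = P · e^{tJ} · P⁻¹, and e^{tJ} can be computed block-by-block.

A has Jordan form
J =
  [5, 1, 0]
  [0, 5, 1]
  [0, 0, 5]
(up to reordering of blocks).

Per-block formulas:
  For a 3×3 Jordan block J_3(5): exp(t · J_3(5)) = e^(5t)·(I + t·N + (t^2/2)·N^2), where N is the 3×3 nilpotent shift.

After assembling e^{tJ} and conjugating by P, we get:

e^{tA} =
  [-t^2*exp(5*t)/2 + exp(5*t), t^2*exp(5*t)/2 + t*exp(5*t), t^2*exp(5*t)/2]
  [-t*exp(5*t), t*exp(5*t) + exp(5*t), t*exp(5*t)]
  [-t^2*exp(5*t)/2 + t*exp(5*t), t^2*exp(5*t)/2, t^2*exp(5*t)/2 - t*exp(5*t) + exp(5*t)]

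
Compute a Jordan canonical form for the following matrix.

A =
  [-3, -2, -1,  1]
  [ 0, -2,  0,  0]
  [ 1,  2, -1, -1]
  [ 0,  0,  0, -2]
J_2(-2) ⊕ J_1(-2) ⊕ J_1(-2)

The characteristic polynomial is
  det(x·I − A) = x^4 + 8*x^3 + 24*x^2 + 32*x + 16 = (x + 2)^4

Eigenvalues and multiplicities (the geometric multiplicity of λ is n − rank(A − λI), which equals the number of Jordan blocks for λ):
  λ = -2: algebraic multiplicity = 4, geometric multiplicity = 3

Determining the block sizes for each eigenvalue:
  λ = -2: 3 blocks summing to 4 forces exactly one block of size 2 and the rest size 1 → block sizes [2, 1, 1]

Assembling the blocks gives a Jordan form
J =
  [-2,  1,  0,  0]
  [ 0, -2,  0,  0]
  [ 0,  0, -2,  0]
  [ 0,  0,  0, -2]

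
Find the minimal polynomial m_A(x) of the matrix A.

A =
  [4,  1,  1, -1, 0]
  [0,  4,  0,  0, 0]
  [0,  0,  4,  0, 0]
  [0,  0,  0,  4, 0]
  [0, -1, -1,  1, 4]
x^2 - 8*x + 16

The characteristic polynomial is χ_A(x) = (x - 4)^5, so the eigenvalues are known. The minimal polynomial is
  m_A(x) = Π_λ (x − λ)^{k_λ}
where k_λ is the size of the *largest* Jordan block for λ (equivalently, the smallest k with (A − λI)^k v = 0 for every generalised eigenvector v of λ).

  λ = 4: largest Jordan block has size 2, contributing (x − 4)^2

So m_A(x) = (x - 4)^2 = x^2 - 8*x + 16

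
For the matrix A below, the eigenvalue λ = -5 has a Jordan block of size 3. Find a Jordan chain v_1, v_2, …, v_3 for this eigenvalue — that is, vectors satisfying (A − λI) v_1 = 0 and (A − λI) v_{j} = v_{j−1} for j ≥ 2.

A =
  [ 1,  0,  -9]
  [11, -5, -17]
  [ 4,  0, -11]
A Jordan chain for λ = -5 of length 3:
v_1 = (0, -2, 0)ᵀ
v_2 = (6, 11, 4)ᵀ
v_3 = (1, 0, 0)ᵀ

Let N = A − (-5)·I. We want v_3 with N^3 v_3 = 0 but N^2 v_3 ≠ 0; then v_{j-1} := N · v_j for j = 3, …, 2.

Pick v_3 = (1, 0, 0)ᵀ.
Then v_2 = N · v_3 = (6, 11, 4)ᵀ.
Then v_1 = N · v_2 = (0, -2, 0)ᵀ.

Sanity check: (A − (-5)·I) v_1 = (0, 0, 0)ᵀ = 0. ✓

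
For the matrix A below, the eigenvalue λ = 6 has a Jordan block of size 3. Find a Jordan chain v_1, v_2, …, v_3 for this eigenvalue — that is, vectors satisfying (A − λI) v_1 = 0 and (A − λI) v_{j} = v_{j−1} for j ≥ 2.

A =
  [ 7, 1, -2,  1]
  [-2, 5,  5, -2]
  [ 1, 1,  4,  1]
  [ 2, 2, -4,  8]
A Jordan chain for λ = 6 of length 3:
v_1 = (-1, 1, -1, -2)ᵀ
v_2 = (1, -2, 1, 2)ᵀ
v_3 = (1, 0, 0, 0)ᵀ

Let N = A − (6)·I. We want v_3 with N^3 v_3 = 0 but N^2 v_3 ≠ 0; then v_{j-1} := N · v_j for j = 3, …, 2.

Pick v_3 = (1, 0, 0, 0)ᵀ.
Then v_2 = N · v_3 = (1, -2, 1, 2)ᵀ.
Then v_1 = N · v_2 = (-1, 1, -1, -2)ᵀ.

Sanity check: (A − (6)·I) v_1 = (0, 0, 0, 0)ᵀ = 0. ✓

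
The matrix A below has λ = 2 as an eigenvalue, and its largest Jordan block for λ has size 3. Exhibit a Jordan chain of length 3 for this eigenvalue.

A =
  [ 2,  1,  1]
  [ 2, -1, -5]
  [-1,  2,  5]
A Jordan chain for λ = 2 of length 3:
v_1 = (1, -1, 1)ᵀ
v_2 = (0, 2, -1)ᵀ
v_3 = (1, 0, 0)ᵀ

Let N = A − (2)·I. We want v_3 with N^3 v_3 = 0 but N^2 v_3 ≠ 0; then v_{j-1} := N · v_j for j = 3, …, 2.

Pick v_3 = (1, 0, 0)ᵀ.
Then v_2 = N · v_3 = (0, 2, -1)ᵀ.
Then v_1 = N · v_2 = (1, -1, 1)ᵀ.

Sanity check: (A − (2)·I) v_1 = (0, 0, 0)ᵀ = 0. ✓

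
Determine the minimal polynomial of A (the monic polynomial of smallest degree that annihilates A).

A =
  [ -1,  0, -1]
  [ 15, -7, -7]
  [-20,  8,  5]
x^3 + 3*x^2 + 3*x + 1

The characteristic polynomial is χ_A(x) = (x + 1)^3, so the eigenvalues are known. The minimal polynomial is
  m_A(x) = Π_λ (x − λ)^{k_λ}
where k_λ is the size of the *largest* Jordan block for λ (equivalently, the smallest k with (A − λI)^k v = 0 for every generalised eigenvector v of λ).

  λ = -1: largest Jordan block has size 3, contributing (x + 1)^3

So m_A(x) = (x + 1)^3 = x^3 + 3*x^2 + 3*x + 1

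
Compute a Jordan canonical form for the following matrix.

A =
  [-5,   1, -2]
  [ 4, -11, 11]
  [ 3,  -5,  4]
J_3(-4)

The characteristic polynomial is
  det(x·I − A) = x^3 + 12*x^2 + 48*x + 64 = (x + 4)^3

Eigenvalues and multiplicities (the geometric multiplicity of λ is n − rank(A − λI), which equals the number of Jordan blocks for λ):
  λ = -4: algebraic multiplicity = 3, geometric multiplicity = 1

Determining the block sizes for each eigenvalue:
  λ = -4: one block (gm = 1), so the single block has size am = 3 → block sizes [3]

Assembling the blocks gives a Jordan form
J =
  [-4,  1,  0]
  [ 0, -4,  1]
  [ 0,  0, -4]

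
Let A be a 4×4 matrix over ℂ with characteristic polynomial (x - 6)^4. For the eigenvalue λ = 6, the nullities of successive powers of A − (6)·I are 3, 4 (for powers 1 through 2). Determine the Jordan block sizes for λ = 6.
Block sizes for λ = 6: [2, 1, 1]

From the dimensions of kernels of powers, the number of Jordan blocks of size at least j is d_j − d_{j−1} where d_j = dim ker(N^j) (with d_0 = 0). Computing the differences gives [3, 1].
The number of blocks of size exactly k is (#blocks of size ≥ k) − (#blocks of size ≥ k + 1), so the partition is: 2 block(s) of size 1, 1 block(s) of size 2.
In nonincreasing order the block sizes are [2, 1, 1].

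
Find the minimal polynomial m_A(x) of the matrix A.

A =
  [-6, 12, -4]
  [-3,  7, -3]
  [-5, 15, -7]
x^2 + 4*x + 4

The characteristic polynomial is χ_A(x) = (x + 2)^3, so the eigenvalues are known. The minimal polynomial is
  m_A(x) = Π_λ (x − λ)^{k_λ}
where k_λ is the size of the *largest* Jordan block for λ (equivalently, the smallest k with (A − λI)^k v = 0 for every generalised eigenvector v of λ).

  λ = -2: largest Jordan block has size 2, contributing (x + 2)^2

So m_A(x) = (x + 2)^2 = x^2 + 4*x + 4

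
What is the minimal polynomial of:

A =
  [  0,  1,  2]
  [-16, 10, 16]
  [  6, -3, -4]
x^2 - 4*x + 4

The characteristic polynomial is χ_A(x) = (x - 2)^3, so the eigenvalues are known. The minimal polynomial is
  m_A(x) = Π_λ (x − λ)^{k_λ}
where k_λ is the size of the *largest* Jordan block for λ (equivalently, the smallest k with (A − λI)^k v = 0 for every generalised eigenvector v of λ).

  λ = 2: largest Jordan block has size 2, contributing (x − 2)^2

So m_A(x) = (x - 2)^2 = x^2 - 4*x + 4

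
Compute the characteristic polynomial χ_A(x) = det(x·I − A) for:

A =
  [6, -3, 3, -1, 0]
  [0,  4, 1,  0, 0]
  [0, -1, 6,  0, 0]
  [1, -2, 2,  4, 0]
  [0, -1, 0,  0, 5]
x^5 - 25*x^4 + 250*x^3 - 1250*x^2 + 3125*x - 3125

Expanding det(x·I − A) (e.g. by cofactor expansion or by noting that A is similar to its Jordan form J, which has the same characteristic polynomial as A) gives
  χ_A(x) = x^5 - 25*x^4 + 250*x^3 - 1250*x^2 + 3125*x - 3125
which factors as (x - 5)^5. The eigenvalues (with algebraic multiplicities) are λ = 5 with multiplicity 5.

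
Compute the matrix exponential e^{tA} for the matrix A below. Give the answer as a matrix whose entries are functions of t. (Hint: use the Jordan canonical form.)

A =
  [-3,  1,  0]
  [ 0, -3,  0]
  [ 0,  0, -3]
e^{tA} =
  [exp(-3*t), t*exp(-3*t), 0]
  [0, exp(-3*t), 0]
  [0, 0, exp(-3*t)]

Strategy: write A = P · J · P⁻¹ where J is a Jordan canonical form, so e^{tA} = P · e^{tJ} · P⁻¹, and e^{tJ} can be computed block-by-block.

A has Jordan form
J =
  [-3,  1,  0]
  [ 0, -3,  0]
  [ 0,  0, -3]
(up to reordering of blocks).

Per-block formulas:
  For a 1×1 block at λ = -3: exp(t · [-3]) = [e^(-3t)].
  For a 2×2 Jordan block J_2(-3): exp(t · J_2(-3)) = e^(-3t)·(I + t·N), where N is the 2×2 nilpotent shift.

After assembling e^{tJ} and conjugating by P, we get:

e^{tA} =
  [exp(-3*t), t*exp(-3*t), 0]
  [0, exp(-3*t), 0]
  [0, 0, exp(-3*t)]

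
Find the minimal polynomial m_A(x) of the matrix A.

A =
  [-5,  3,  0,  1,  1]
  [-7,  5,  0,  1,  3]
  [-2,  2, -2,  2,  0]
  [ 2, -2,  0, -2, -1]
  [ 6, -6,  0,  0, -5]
x^3 + 5*x^2 + 8*x + 4

The characteristic polynomial is χ_A(x) = (x + 1)*(x + 2)^4, so the eigenvalues are known. The minimal polynomial is
  m_A(x) = Π_λ (x − λ)^{k_λ}
where k_λ is the size of the *largest* Jordan block for λ (equivalently, the smallest k with (A − λI)^k v = 0 for every generalised eigenvector v of λ).

  λ = -2: largest Jordan block has size 2, contributing (x + 2)^2
  λ = -1: largest Jordan block has size 1, contributing (x + 1)

So m_A(x) = (x + 1)*(x + 2)^2 = x^3 + 5*x^2 + 8*x + 4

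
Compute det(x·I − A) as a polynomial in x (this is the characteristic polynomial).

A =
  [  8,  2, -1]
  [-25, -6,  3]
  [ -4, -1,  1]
x^3 - 3*x^2 + 3*x - 1

Expanding det(x·I − A) (e.g. by cofactor expansion or by noting that A is similar to its Jordan form J, which has the same characteristic polynomial as A) gives
  χ_A(x) = x^3 - 3*x^2 + 3*x - 1
which factors as (x - 1)^3. The eigenvalues (with algebraic multiplicities) are λ = 1 with multiplicity 3.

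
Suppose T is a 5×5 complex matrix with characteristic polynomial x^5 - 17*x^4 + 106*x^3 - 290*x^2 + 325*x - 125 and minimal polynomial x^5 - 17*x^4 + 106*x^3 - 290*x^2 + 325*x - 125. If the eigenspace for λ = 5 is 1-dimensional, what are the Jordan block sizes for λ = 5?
Block sizes for λ = 5: [3]

Step 1 — from the characteristic polynomial, algebraic multiplicity of λ = 5 is 3. From dim ker(T − (5)·I) = 1, there are exactly 1 Jordan blocks for λ = 5.
Step 2 — from the minimal polynomial, the factor (x − 5)^3 tells us the largest block for λ = 5 has size 3.
Step 3 — with total size 3, 1 blocks, and largest block 3, the block sizes (in nonincreasing order) are [3].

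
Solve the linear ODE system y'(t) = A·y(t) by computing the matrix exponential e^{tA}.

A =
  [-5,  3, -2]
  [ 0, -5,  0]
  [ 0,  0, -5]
e^{tA} =
  [exp(-5*t), 3*t*exp(-5*t), -2*t*exp(-5*t)]
  [0, exp(-5*t), 0]
  [0, 0, exp(-5*t)]

Strategy: write A = P · J · P⁻¹ where J is a Jordan canonical form, so e^{tA} = P · e^{tJ} · P⁻¹, and e^{tJ} can be computed block-by-block.

A has Jordan form
J =
  [-5,  1,  0]
  [ 0, -5,  0]
  [ 0,  0, -5]
(up to reordering of blocks).

Per-block formulas:
  For a 2×2 Jordan block J_2(-5): exp(t · J_2(-5)) = e^(-5t)·(I + t·N), where N is the 2×2 nilpotent shift.
  For a 1×1 block at λ = -5: exp(t · [-5]) = [e^(-5t)].

After assembling e^{tJ} and conjugating by P, we get:

e^{tA} =
  [exp(-5*t), 3*t*exp(-5*t), -2*t*exp(-5*t)]
  [0, exp(-5*t), 0]
  [0, 0, exp(-5*t)]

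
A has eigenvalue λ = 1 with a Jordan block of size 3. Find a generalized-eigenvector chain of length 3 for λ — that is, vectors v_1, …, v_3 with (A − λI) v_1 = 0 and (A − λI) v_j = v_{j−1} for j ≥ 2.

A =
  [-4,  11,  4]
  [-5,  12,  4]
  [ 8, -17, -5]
A Jordan chain for λ = 1 of length 3:
v_1 = (2, 2, -3)ᵀ
v_2 = (-5, -5, 8)ᵀ
v_3 = (1, 0, 0)ᵀ

Let N = A − (1)·I. We want v_3 with N^3 v_3 = 0 but N^2 v_3 ≠ 0; then v_{j-1} := N · v_j for j = 3, …, 2.

Pick v_3 = (1, 0, 0)ᵀ.
Then v_2 = N · v_3 = (-5, -5, 8)ᵀ.
Then v_1 = N · v_2 = (2, 2, -3)ᵀ.

Sanity check: (A − (1)·I) v_1 = (0, 0, 0)ᵀ = 0. ✓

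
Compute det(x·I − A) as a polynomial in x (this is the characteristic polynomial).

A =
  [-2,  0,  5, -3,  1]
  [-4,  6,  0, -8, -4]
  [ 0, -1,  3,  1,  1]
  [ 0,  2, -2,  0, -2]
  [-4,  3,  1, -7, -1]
x^5 - 6*x^4 + 12*x^3 - 8*x^2

Expanding det(x·I − A) (e.g. by cofactor expansion or by noting that A is similar to its Jordan form J, which has the same characteristic polynomial as A) gives
  χ_A(x) = x^5 - 6*x^4 + 12*x^3 - 8*x^2
which factors as x^2*(x - 2)^3. The eigenvalues (with algebraic multiplicities) are λ = 0 with multiplicity 2, λ = 2 with multiplicity 3.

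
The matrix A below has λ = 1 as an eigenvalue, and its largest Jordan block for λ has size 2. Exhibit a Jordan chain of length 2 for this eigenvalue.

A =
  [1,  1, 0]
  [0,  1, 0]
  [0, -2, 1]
A Jordan chain for λ = 1 of length 2:
v_1 = (1, 0, -2)ᵀ
v_2 = (0, 1, 0)ᵀ

Let N = A − (1)·I. We want v_2 with N^2 v_2 = 0 but N^1 v_2 ≠ 0; then v_{j-1} := N · v_j for j = 2, …, 2.

Pick v_2 = (0, 1, 0)ᵀ.
Then v_1 = N · v_2 = (1, 0, -2)ᵀ.

Sanity check: (A − (1)·I) v_1 = (0, 0, 0)ᵀ = 0. ✓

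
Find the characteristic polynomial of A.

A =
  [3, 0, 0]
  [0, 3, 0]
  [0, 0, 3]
x^3 - 9*x^2 + 27*x - 27

Expanding det(x·I − A) (e.g. by cofactor expansion or by noting that A is similar to its Jordan form J, which has the same characteristic polynomial as A) gives
  χ_A(x) = x^3 - 9*x^2 + 27*x - 27
which factors as (x - 3)^3. The eigenvalues (with algebraic multiplicities) are λ = 3 with multiplicity 3.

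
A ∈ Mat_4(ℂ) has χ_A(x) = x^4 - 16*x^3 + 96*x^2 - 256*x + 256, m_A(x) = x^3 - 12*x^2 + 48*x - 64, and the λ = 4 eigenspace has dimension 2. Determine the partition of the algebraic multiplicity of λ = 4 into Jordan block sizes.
Block sizes for λ = 4: [3, 1]

Step 1 — from the characteristic polynomial, algebraic multiplicity of λ = 4 is 4. From dim ker(A − (4)·I) = 2, there are exactly 2 Jordan blocks for λ = 4.
Step 2 — from the minimal polynomial, the factor (x − 4)^3 tells us the largest block for λ = 4 has size 3.
Step 3 — with total size 4, 2 blocks, and largest block 3, the block sizes (in nonincreasing order) are [3, 1].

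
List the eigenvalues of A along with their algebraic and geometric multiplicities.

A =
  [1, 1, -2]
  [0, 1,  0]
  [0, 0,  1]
λ = 1: alg = 3, geom = 2

Step 1 — factor the characteristic polynomial to read off the algebraic multiplicities:
  χ_A(x) = (x - 1)^3

Step 2 — compute geometric multiplicities via the rank-nullity identity g(λ) = n − rank(A − λI):
  rank(A − (1)·I) = 1, so dim ker(A − (1)·I) = n − 1 = 2

Summary:
  λ = 1: algebraic multiplicity = 3, geometric multiplicity = 2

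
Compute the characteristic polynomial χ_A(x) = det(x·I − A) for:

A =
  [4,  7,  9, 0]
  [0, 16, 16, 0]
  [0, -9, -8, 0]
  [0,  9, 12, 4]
x^4 - 16*x^3 + 96*x^2 - 256*x + 256

Expanding det(x·I − A) (e.g. by cofactor expansion or by noting that A is similar to its Jordan form J, which has the same characteristic polynomial as A) gives
  χ_A(x) = x^4 - 16*x^3 + 96*x^2 - 256*x + 256
which factors as (x - 4)^4. The eigenvalues (with algebraic multiplicities) are λ = 4 with multiplicity 4.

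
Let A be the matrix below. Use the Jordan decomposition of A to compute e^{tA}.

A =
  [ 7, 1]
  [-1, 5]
e^{tA} =
  [t*exp(6*t) + exp(6*t), t*exp(6*t)]
  [-t*exp(6*t), -t*exp(6*t) + exp(6*t)]

Strategy: write A = P · J · P⁻¹ where J is a Jordan canonical form, so e^{tA} = P · e^{tJ} · P⁻¹, and e^{tJ} can be computed block-by-block.

A has Jordan form
J =
  [6, 1]
  [0, 6]
(up to reordering of blocks).

Per-block formulas:
  For a 2×2 Jordan block J_2(6): exp(t · J_2(6)) = e^(6t)·(I + t·N), where N is the 2×2 nilpotent shift.

After assembling e^{tJ} and conjugating by P, we get:

e^{tA} =
  [t*exp(6*t) + exp(6*t), t*exp(6*t)]
  [-t*exp(6*t), -t*exp(6*t) + exp(6*t)]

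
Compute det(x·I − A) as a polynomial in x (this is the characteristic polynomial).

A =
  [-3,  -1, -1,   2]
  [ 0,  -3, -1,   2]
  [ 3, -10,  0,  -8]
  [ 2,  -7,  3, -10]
x^4 + 16*x^3 + 96*x^2 + 256*x + 256

Expanding det(x·I − A) (e.g. by cofactor expansion or by noting that A is similar to its Jordan form J, which has the same characteristic polynomial as A) gives
  χ_A(x) = x^4 + 16*x^3 + 96*x^2 + 256*x + 256
which factors as (x + 4)^4. The eigenvalues (with algebraic multiplicities) are λ = -4 with multiplicity 4.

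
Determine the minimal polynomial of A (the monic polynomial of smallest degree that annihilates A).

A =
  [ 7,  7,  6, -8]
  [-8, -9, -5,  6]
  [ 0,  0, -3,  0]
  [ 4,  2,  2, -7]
x^3 + 9*x^2 + 27*x + 27

The characteristic polynomial is χ_A(x) = (x + 3)^4, so the eigenvalues are known. The minimal polynomial is
  m_A(x) = Π_λ (x − λ)^{k_λ}
where k_λ is the size of the *largest* Jordan block for λ (equivalently, the smallest k with (A − λI)^k v = 0 for every generalised eigenvector v of λ).

  λ = -3: largest Jordan block has size 3, contributing (x + 3)^3

So m_A(x) = (x + 3)^3 = x^3 + 9*x^2 + 27*x + 27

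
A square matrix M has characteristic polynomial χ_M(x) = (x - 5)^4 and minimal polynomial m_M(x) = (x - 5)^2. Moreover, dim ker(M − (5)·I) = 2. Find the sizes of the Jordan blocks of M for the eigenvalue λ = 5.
Block sizes for λ = 5: [2, 2]

Step 1 — from the characteristic polynomial, algebraic multiplicity of λ = 5 is 4. From dim ker(M − (5)·I) = 2, there are exactly 2 Jordan blocks for λ = 5.
Step 2 — from the minimal polynomial, the factor (x − 5)^2 tells us the largest block for λ = 5 has size 2.
Step 3 — with total size 4, 2 blocks, and largest block 2, the block sizes (in nonincreasing order) are [2, 2].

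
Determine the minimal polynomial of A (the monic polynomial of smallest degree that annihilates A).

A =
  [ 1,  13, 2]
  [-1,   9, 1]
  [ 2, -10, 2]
x^3 - 12*x^2 + 48*x - 64

The characteristic polynomial is χ_A(x) = (x - 4)^3, so the eigenvalues are known. The minimal polynomial is
  m_A(x) = Π_λ (x − λ)^{k_λ}
where k_λ is the size of the *largest* Jordan block for λ (equivalently, the smallest k with (A − λI)^k v = 0 for every generalised eigenvector v of λ).

  λ = 4: largest Jordan block has size 3, contributing (x − 4)^3

So m_A(x) = (x - 4)^3 = x^3 - 12*x^2 + 48*x - 64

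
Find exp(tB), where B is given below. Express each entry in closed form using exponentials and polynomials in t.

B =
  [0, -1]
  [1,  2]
e^{tB} =
  [-t*exp(t) + exp(t), -t*exp(t)]
  [t*exp(t), t*exp(t) + exp(t)]

Strategy: write B = P · J · P⁻¹ where J is a Jordan canonical form, so e^{tB} = P · e^{tJ} · P⁻¹, and e^{tJ} can be computed block-by-block.

B has Jordan form
J =
  [1, 1]
  [0, 1]
(up to reordering of blocks).

Per-block formulas:
  For a 2×2 Jordan block J_2(1): exp(t · J_2(1)) = e^(1t)·(I + t·N), where N is the 2×2 nilpotent shift.

After assembling e^{tJ} and conjugating by P, we get:

e^{tB} =
  [-t*exp(t) + exp(t), -t*exp(t)]
  [t*exp(t), t*exp(t) + exp(t)]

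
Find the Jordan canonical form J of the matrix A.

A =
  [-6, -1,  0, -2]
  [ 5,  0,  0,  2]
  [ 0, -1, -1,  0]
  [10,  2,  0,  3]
J_3(-1) ⊕ J_1(-1)

The characteristic polynomial is
  det(x·I − A) = x^4 + 4*x^3 + 6*x^2 + 4*x + 1 = (x + 1)^4

Eigenvalues and multiplicities (the geometric multiplicity of λ is n − rank(A − λI), which equals the number of Jordan blocks for λ):
  λ = -1: algebraic multiplicity = 4, geometric multiplicity = 2

Determining the block sizes for each eigenvalue:
  λ = -1: with am = 4 and gm = 2, the partition is not yet determined (e.g. several partitions of 4 into 2 parts exist). Let N = A − (-1)·I. Computing rank(N^1) = 2, rank(N^2) = 1, rank(N^3) = 0; the number of blocks of size ≥ j is rank(N^{j−1}) − rank(N^j), giving [2, 1, 1]. So we have 1 block(s) of size 3, 1 block(s) of size 1 → block sizes [3, 1]

Assembling the blocks gives a Jordan form
J =
  [-1,  1,  0,  0]
  [ 0, -1,  1,  0]
  [ 0,  0, -1,  0]
  [ 0,  0,  0, -1]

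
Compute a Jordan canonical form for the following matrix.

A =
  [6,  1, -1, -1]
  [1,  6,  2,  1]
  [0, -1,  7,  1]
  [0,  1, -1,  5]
J_3(6) ⊕ J_1(6)

The characteristic polynomial is
  det(x·I − A) = x^4 - 24*x^3 + 216*x^2 - 864*x + 1296 = (x - 6)^4

Eigenvalues and multiplicities (the geometric multiplicity of λ is n − rank(A − λI), which equals the number of Jordan blocks for λ):
  λ = 6: algebraic multiplicity = 4, geometric multiplicity = 2

Determining the block sizes for each eigenvalue:
  λ = 6: with am = 4 and gm = 2, the partition is not yet determined (e.g. several partitions of 4 into 2 parts exist). Let N = A − (6)·I. Computing rank(N^1) = 2, rank(N^2) = 1, rank(N^3) = 0; the number of blocks of size ≥ j is rank(N^{j−1}) − rank(N^j), giving [2, 1, 1]. So we have 1 block(s) of size 3, 1 block(s) of size 1 → block sizes [3, 1]

Assembling the blocks gives a Jordan form
J =
  [6, 1, 0, 0]
  [0, 6, 1, 0]
  [0, 0, 6, 0]
  [0, 0, 0, 6]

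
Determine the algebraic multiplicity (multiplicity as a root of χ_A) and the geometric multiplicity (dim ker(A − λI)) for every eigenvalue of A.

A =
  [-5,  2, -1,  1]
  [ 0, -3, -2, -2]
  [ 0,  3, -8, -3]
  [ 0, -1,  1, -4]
λ = -5: alg = 4, geom = 2

Step 1 — factor the characteristic polynomial to read off the algebraic multiplicities:
  χ_A(x) = (x + 5)^4

Step 2 — compute geometric multiplicities via the rank-nullity identity g(λ) = n − rank(A − λI):
  rank(A − (-5)·I) = 2, so dim ker(A − (-5)·I) = n − 2 = 2

Summary:
  λ = -5: algebraic multiplicity = 4, geometric multiplicity = 2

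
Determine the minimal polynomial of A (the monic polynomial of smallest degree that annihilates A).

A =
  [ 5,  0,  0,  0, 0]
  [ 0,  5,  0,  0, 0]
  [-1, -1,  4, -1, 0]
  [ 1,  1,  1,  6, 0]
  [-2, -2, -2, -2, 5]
x^2 - 10*x + 25

The characteristic polynomial is χ_A(x) = (x - 5)^5, so the eigenvalues are known. The minimal polynomial is
  m_A(x) = Π_λ (x − λ)^{k_λ}
where k_λ is the size of the *largest* Jordan block for λ (equivalently, the smallest k with (A − λI)^k v = 0 for every generalised eigenvector v of λ).

  λ = 5: largest Jordan block has size 2, contributing (x − 5)^2

So m_A(x) = (x - 5)^2 = x^2 - 10*x + 25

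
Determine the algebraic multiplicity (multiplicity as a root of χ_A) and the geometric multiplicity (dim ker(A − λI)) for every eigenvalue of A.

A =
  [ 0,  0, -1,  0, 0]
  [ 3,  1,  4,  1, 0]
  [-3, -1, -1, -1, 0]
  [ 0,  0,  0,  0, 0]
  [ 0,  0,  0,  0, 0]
λ = 0: alg = 5, geom = 3

Step 1 — factor the characteristic polynomial to read off the algebraic multiplicities:
  χ_A(x) = x^5

Step 2 — compute geometric multiplicities via the rank-nullity identity g(λ) = n − rank(A − λI):
  rank(A − (0)·I) = 2, so dim ker(A − (0)·I) = n − 2 = 3

Summary:
  λ = 0: algebraic multiplicity = 5, geometric multiplicity = 3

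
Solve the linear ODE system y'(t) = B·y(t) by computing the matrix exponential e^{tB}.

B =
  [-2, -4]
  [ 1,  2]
e^{tB} =
  [1 - 2*t, -4*t]
  [t, 2*t + 1]

Strategy: write B = P · J · P⁻¹ where J is a Jordan canonical form, so e^{tB} = P · e^{tJ} · P⁻¹, and e^{tJ} can be computed block-by-block.

B has Jordan form
J =
  [0, 1]
  [0, 0]
(up to reordering of blocks).

Per-block formulas:
  For a 2×2 Jordan block J_2(0): exp(t · J_2(0)) = e^(0t)·(I + t·N), where N is the 2×2 nilpotent shift.

After assembling e^{tJ} and conjugating by P, we get:

e^{tB} =
  [1 - 2*t, -4*t]
  [t, 2*t + 1]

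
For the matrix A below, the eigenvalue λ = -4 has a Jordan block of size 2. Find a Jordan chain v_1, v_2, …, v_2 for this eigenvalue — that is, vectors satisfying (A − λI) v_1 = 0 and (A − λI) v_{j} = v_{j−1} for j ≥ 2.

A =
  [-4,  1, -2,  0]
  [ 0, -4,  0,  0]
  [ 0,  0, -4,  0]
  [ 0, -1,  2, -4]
A Jordan chain for λ = -4 of length 2:
v_1 = (1, 0, 0, -1)ᵀ
v_2 = (0, 1, 0, 0)ᵀ

Let N = A − (-4)·I. We want v_2 with N^2 v_2 = 0 but N^1 v_2 ≠ 0; then v_{j-1} := N · v_j for j = 2, …, 2.

Pick v_2 = (0, 1, 0, 0)ᵀ.
Then v_1 = N · v_2 = (1, 0, 0, -1)ᵀ.

Sanity check: (A − (-4)·I) v_1 = (0, 0, 0, 0)ᵀ = 0. ✓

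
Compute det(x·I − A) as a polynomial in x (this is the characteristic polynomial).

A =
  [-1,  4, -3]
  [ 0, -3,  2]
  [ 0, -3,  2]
x^3 + 2*x^2 + x

Expanding det(x·I − A) (e.g. by cofactor expansion or by noting that A is similar to its Jordan form J, which has the same characteristic polynomial as A) gives
  χ_A(x) = x^3 + 2*x^2 + x
which factors as x*(x + 1)^2. The eigenvalues (with algebraic multiplicities) are λ = -1 with multiplicity 2, λ = 0 with multiplicity 1.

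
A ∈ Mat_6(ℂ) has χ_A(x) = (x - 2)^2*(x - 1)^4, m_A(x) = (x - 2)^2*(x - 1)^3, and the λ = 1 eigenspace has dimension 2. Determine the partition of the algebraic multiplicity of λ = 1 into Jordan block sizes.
Block sizes for λ = 1: [3, 1]

Step 1 — from the characteristic polynomial, algebraic multiplicity of λ = 1 is 4. From dim ker(A − (1)·I) = 2, there are exactly 2 Jordan blocks for λ = 1.
Step 2 — from the minimal polynomial, the factor (x − 1)^3 tells us the largest block for λ = 1 has size 3.
Step 3 — with total size 4, 2 blocks, and largest block 3, the block sizes (in nonincreasing order) are [3, 1].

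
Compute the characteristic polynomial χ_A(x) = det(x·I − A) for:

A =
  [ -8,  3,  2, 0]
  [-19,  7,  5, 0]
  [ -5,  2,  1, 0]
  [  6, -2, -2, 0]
x^4

Expanding det(x·I − A) (e.g. by cofactor expansion or by noting that A is similar to its Jordan form J, which has the same characteristic polynomial as A) gives
  χ_A(x) = x^4
which factors as x^4. The eigenvalues (with algebraic multiplicities) are λ = 0 with multiplicity 4.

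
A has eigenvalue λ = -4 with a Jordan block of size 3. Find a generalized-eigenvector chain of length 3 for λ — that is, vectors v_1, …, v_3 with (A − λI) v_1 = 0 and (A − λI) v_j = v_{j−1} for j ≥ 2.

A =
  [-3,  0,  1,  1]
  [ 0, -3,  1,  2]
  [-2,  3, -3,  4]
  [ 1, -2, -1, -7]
A Jordan chain for λ = -4 of length 3:
v_1 = (1, 0, -2, 1)ᵀ
v_2 = (0, 1, 3, -2)ᵀ
v_3 = (0, 1, 0, 0)ᵀ

Let N = A − (-4)·I. We want v_3 with N^3 v_3 = 0 but N^2 v_3 ≠ 0; then v_{j-1} := N · v_j for j = 3, …, 2.

Pick v_3 = (0, 1, 0, 0)ᵀ.
Then v_2 = N · v_3 = (0, 1, 3, -2)ᵀ.
Then v_1 = N · v_2 = (1, 0, -2, 1)ᵀ.

Sanity check: (A − (-4)·I) v_1 = (0, 0, 0, 0)ᵀ = 0. ✓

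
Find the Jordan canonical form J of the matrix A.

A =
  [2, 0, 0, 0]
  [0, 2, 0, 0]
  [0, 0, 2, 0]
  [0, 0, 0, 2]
J_1(2) ⊕ J_1(2) ⊕ J_1(2) ⊕ J_1(2)

The characteristic polynomial is
  det(x·I − A) = x^4 - 8*x^3 + 24*x^2 - 32*x + 16 = (x - 2)^4

Eigenvalues and multiplicities (the geometric multiplicity of λ is n − rank(A − λI), which equals the number of Jordan blocks for λ):
  λ = 2: algebraic multiplicity = 4, geometric multiplicity = 4

Determining the block sizes for each eigenvalue:
  λ = 2: gm = am = 4, so every block has size 1 → block sizes [1, 1, 1, 1]

Assembling the blocks gives a Jordan form
J =
  [2, 0, 0, 0]
  [0, 2, 0, 0]
  [0, 0, 2, 0]
  [0, 0, 0, 2]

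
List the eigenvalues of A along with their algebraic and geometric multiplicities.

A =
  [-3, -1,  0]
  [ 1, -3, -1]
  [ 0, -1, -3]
λ = -3: alg = 3, geom = 1

Step 1 — factor the characteristic polynomial to read off the algebraic multiplicities:
  χ_A(x) = (x + 3)^3

Step 2 — compute geometric multiplicities via the rank-nullity identity g(λ) = n − rank(A − λI):
  rank(A − (-3)·I) = 2, so dim ker(A − (-3)·I) = n − 2 = 1

Summary:
  λ = -3: algebraic multiplicity = 3, geometric multiplicity = 1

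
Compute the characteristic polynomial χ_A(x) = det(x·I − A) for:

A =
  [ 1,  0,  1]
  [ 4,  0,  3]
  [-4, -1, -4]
x^3 + 3*x^2 + 3*x + 1

Expanding det(x·I − A) (e.g. by cofactor expansion or by noting that A is similar to its Jordan form J, which has the same characteristic polynomial as A) gives
  χ_A(x) = x^3 + 3*x^2 + 3*x + 1
which factors as (x + 1)^3. The eigenvalues (with algebraic multiplicities) are λ = -1 with multiplicity 3.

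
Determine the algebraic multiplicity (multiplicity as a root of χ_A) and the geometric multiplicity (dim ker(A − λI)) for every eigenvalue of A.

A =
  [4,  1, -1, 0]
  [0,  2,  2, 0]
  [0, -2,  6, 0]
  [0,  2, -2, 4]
λ = 4: alg = 4, geom = 3

Step 1 — factor the characteristic polynomial to read off the algebraic multiplicities:
  χ_A(x) = (x - 4)^4

Step 2 — compute geometric multiplicities via the rank-nullity identity g(λ) = n − rank(A − λI):
  rank(A − (4)·I) = 1, so dim ker(A − (4)·I) = n − 1 = 3

Summary:
  λ = 4: algebraic multiplicity = 4, geometric multiplicity = 3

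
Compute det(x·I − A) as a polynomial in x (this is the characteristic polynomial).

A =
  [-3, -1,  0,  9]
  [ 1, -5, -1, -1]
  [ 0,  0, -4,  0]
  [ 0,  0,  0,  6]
x^4 + 6*x^3 - 24*x^2 - 224*x - 384

Expanding det(x·I − A) (e.g. by cofactor expansion or by noting that A is similar to its Jordan form J, which has the same characteristic polynomial as A) gives
  χ_A(x) = x^4 + 6*x^3 - 24*x^2 - 224*x - 384
which factors as (x - 6)*(x + 4)^3. The eigenvalues (with algebraic multiplicities) are λ = -4 with multiplicity 3, λ = 6 with multiplicity 1.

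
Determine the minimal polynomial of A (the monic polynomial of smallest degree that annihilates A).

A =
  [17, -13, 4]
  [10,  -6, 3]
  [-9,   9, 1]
x^3 - 12*x^2 + 48*x - 64

The characteristic polynomial is χ_A(x) = (x - 4)^3, so the eigenvalues are known. The minimal polynomial is
  m_A(x) = Π_λ (x − λ)^{k_λ}
where k_λ is the size of the *largest* Jordan block for λ (equivalently, the smallest k with (A − λI)^k v = 0 for every generalised eigenvector v of λ).

  λ = 4: largest Jordan block has size 3, contributing (x − 4)^3

So m_A(x) = (x - 4)^3 = x^3 - 12*x^2 + 48*x - 64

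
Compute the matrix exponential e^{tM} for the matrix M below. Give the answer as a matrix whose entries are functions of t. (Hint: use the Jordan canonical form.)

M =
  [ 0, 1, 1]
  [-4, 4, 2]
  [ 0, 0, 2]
e^{tM} =
  [-2*t*exp(2*t) + exp(2*t), t*exp(2*t), t*exp(2*t)]
  [-4*t*exp(2*t), 2*t*exp(2*t) + exp(2*t), 2*t*exp(2*t)]
  [0, 0, exp(2*t)]

Strategy: write M = P · J · P⁻¹ where J is a Jordan canonical form, so e^{tM} = P · e^{tJ} · P⁻¹, and e^{tJ} can be computed block-by-block.

M has Jordan form
J =
  [2, 1, 0]
  [0, 2, 0]
  [0, 0, 2]
(up to reordering of blocks).

Per-block formulas:
  For a 2×2 Jordan block J_2(2): exp(t · J_2(2)) = e^(2t)·(I + t·N), where N is the 2×2 nilpotent shift.
  For a 1×1 block at λ = 2: exp(t · [2]) = [e^(2t)].

After assembling e^{tJ} and conjugating by P, we get:

e^{tM} =
  [-2*t*exp(2*t) + exp(2*t), t*exp(2*t), t*exp(2*t)]
  [-4*t*exp(2*t), 2*t*exp(2*t) + exp(2*t), 2*t*exp(2*t)]
  [0, 0, exp(2*t)]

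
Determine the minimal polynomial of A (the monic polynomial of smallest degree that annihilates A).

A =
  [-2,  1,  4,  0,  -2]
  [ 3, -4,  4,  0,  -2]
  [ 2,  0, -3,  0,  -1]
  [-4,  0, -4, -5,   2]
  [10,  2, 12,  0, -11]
x^2 + 10*x + 25

The characteristic polynomial is χ_A(x) = (x + 5)^5, so the eigenvalues are known. The minimal polynomial is
  m_A(x) = Π_λ (x − λ)^{k_λ}
where k_λ is the size of the *largest* Jordan block for λ (equivalently, the smallest k with (A − λI)^k v = 0 for every generalised eigenvector v of λ).

  λ = -5: largest Jordan block has size 2, contributing (x + 5)^2

So m_A(x) = (x + 5)^2 = x^2 + 10*x + 25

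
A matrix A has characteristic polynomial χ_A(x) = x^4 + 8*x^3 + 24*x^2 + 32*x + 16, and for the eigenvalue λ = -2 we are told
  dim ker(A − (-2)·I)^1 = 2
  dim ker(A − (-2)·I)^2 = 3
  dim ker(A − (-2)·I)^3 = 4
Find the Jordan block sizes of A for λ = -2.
Block sizes for λ = -2: [3, 1]

From the dimensions of kernels of powers, the number of Jordan blocks of size at least j is d_j − d_{j−1} where d_j = dim ker(N^j) (with d_0 = 0). Computing the differences gives [2, 1, 1].
The number of blocks of size exactly k is (#blocks of size ≥ k) − (#blocks of size ≥ k + 1), so the partition is: 1 block(s) of size 1, 1 block(s) of size 3.
In nonincreasing order the block sizes are [3, 1].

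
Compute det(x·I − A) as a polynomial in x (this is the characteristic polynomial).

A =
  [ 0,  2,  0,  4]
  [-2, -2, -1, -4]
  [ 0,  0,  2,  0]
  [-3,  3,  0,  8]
x^4 - 8*x^3 + 24*x^2 - 32*x + 16

Expanding det(x·I − A) (e.g. by cofactor expansion or by noting that A is similar to its Jordan form J, which has the same characteristic polynomial as A) gives
  χ_A(x) = x^4 - 8*x^3 + 24*x^2 - 32*x + 16
which factors as (x - 2)^4. The eigenvalues (with algebraic multiplicities) are λ = 2 with multiplicity 4.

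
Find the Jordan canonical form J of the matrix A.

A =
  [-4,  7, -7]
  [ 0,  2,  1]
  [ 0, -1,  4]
J_1(-4) ⊕ J_2(3)

The characteristic polynomial is
  det(x·I − A) = x^3 - 2*x^2 - 15*x + 36 = (x - 3)^2*(x + 4)

Eigenvalues and multiplicities (the geometric multiplicity of λ is n − rank(A − λI), which equals the number of Jordan blocks for λ):
  λ = -4: algebraic multiplicity = 1, geometric multiplicity = 1
  λ = 3: algebraic multiplicity = 2, geometric multiplicity = 1

Determining the block sizes for each eigenvalue:
  λ = -4: one block (gm = 1), so the single block has size am = 1 → block sizes [1]
  λ = 3: one block (gm = 1), so the single block has size am = 2 → block sizes [2]

Assembling the blocks gives a Jordan form
J =
  [-4, 0, 0]
  [ 0, 3, 1]
  [ 0, 0, 3]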